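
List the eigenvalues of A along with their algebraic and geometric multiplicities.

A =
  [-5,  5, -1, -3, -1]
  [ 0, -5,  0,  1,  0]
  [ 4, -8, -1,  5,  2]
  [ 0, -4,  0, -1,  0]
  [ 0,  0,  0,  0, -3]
λ = -3: alg = 5, geom = 3

Step 1 — factor the characteristic polynomial to read off the algebraic multiplicities:
  χ_A(x) = (x + 3)^5

Step 2 — compute geometric multiplicities via the rank-nullity identity g(λ) = n − rank(A − λI):
  rank(A − (-3)·I) = 2, so dim ker(A − (-3)·I) = n − 2 = 3

Summary:
  λ = -3: algebraic multiplicity = 5, geometric multiplicity = 3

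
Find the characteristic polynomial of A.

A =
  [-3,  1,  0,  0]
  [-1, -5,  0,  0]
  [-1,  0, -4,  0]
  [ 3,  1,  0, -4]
x^4 + 16*x^3 + 96*x^2 + 256*x + 256

Expanding det(x·I − A) (e.g. by cofactor expansion or by noting that A is similar to its Jordan form J, which has the same characteristic polynomial as A) gives
  χ_A(x) = x^4 + 16*x^3 + 96*x^2 + 256*x + 256
which factors as (x + 4)^4. The eigenvalues (with algebraic multiplicities) are λ = -4 with multiplicity 4.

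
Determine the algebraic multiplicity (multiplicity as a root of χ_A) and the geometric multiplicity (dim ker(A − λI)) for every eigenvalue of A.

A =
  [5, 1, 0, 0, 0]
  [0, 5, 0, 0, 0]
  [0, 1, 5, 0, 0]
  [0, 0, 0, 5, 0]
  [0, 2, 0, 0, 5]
λ = 5: alg = 5, geom = 4

Step 1 — factor the characteristic polynomial to read off the algebraic multiplicities:
  χ_A(x) = (x - 5)^5

Step 2 — compute geometric multiplicities via the rank-nullity identity g(λ) = n − rank(A − λI):
  rank(A − (5)·I) = 1, so dim ker(A − (5)·I) = n − 1 = 4

Summary:
  λ = 5: algebraic multiplicity = 5, geometric multiplicity = 4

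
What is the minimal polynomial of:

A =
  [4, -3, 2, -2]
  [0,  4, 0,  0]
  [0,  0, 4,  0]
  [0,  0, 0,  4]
x^2 - 8*x + 16

The characteristic polynomial is χ_A(x) = (x - 4)^4, so the eigenvalues are known. The minimal polynomial is
  m_A(x) = Π_λ (x − λ)^{k_λ}
where k_λ is the size of the *largest* Jordan block for λ (equivalently, the smallest k with (A − λI)^k v = 0 for every generalised eigenvector v of λ).

  λ = 4: largest Jordan block has size 2, contributing (x − 4)^2

So m_A(x) = (x - 4)^2 = x^2 - 8*x + 16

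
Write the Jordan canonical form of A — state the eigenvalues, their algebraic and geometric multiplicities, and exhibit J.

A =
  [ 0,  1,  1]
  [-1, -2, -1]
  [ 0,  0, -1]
J_2(-1) ⊕ J_1(-1)

The characteristic polynomial is
  det(x·I − A) = x^3 + 3*x^2 + 3*x + 1 = (x + 1)^3

Eigenvalues and multiplicities (the geometric multiplicity of λ is n − rank(A − λI), which equals the number of Jordan blocks for λ):
  λ = -1: algebraic multiplicity = 3, geometric multiplicity = 2

Determining the block sizes for each eigenvalue:
  λ = -1: 2 blocks summing to 3 forces exactly one block of size 2 and the rest size 1 → block sizes [2, 1]

Assembling the blocks gives a Jordan form
J =
  [-1,  1,  0]
  [ 0, -1,  0]
  [ 0,  0, -1]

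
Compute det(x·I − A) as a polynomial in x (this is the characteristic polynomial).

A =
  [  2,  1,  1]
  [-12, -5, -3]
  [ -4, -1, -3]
x^3 + 6*x^2 + 12*x + 8

Expanding det(x·I − A) (e.g. by cofactor expansion or by noting that A is similar to its Jordan form J, which has the same characteristic polynomial as A) gives
  χ_A(x) = x^3 + 6*x^2 + 12*x + 8
which factors as (x + 2)^3. The eigenvalues (with algebraic multiplicities) are λ = -2 with multiplicity 3.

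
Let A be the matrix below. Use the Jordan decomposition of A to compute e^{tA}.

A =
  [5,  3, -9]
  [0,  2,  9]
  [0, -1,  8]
e^{tA} =
  [exp(5*t), 3*t*exp(5*t), -9*t*exp(5*t)]
  [0, -3*t*exp(5*t) + exp(5*t), 9*t*exp(5*t)]
  [0, -t*exp(5*t), 3*t*exp(5*t) + exp(5*t)]

Strategy: write A = P · J · P⁻¹ where J is a Jordan canonical form, so e^{tA} = P · e^{tJ} · P⁻¹, and e^{tJ} can be computed block-by-block.

A has Jordan form
J =
  [5, 1, 0]
  [0, 5, 0]
  [0, 0, 5]
(up to reordering of blocks).

Per-block formulas:
  For a 1×1 block at λ = 5: exp(t · [5]) = [e^(5t)].
  For a 2×2 Jordan block J_2(5): exp(t · J_2(5)) = e^(5t)·(I + t·N), where N is the 2×2 nilpotent shift.

After assembling e^{tJ} and conjugating by P, we get:

e^{tA} =
  [exp(5*t), 3*t*exp(5*t), -9*t*exp(5*t)]
  [0, -3*t*exp(5*t) + exp(5*t), 9*t*exp(5*t)]
  [0, -t*exp(5*t), 3*t*exp(5*t) + exp(5*t)]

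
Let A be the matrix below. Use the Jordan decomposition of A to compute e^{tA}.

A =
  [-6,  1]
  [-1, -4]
e^{tA} =
  [-t*exp(-5*t) + exp(-5*t), t*exp(-5*t)]
  [-t*exp(-5*t), t*exp(-5*t) + exp(-5*t)]

Strategy: write A = P · J · P⁻¹ where J is a Jordan canonical form, so e^{tA} = P · e^{tJ} · P⁻¹, and e^{tJ} can be computed block-by-block.

A has Jordan form
J =
  [-5,  1]
  [ 0, -5]
(up to reordering of blocks).

Per-block formulas:
  For a 2×2 Jordan block J_2(-5): exp(t · J_2(-5)) = e^(-5t)·(I + t·N), where N is the 2×2 nilpotent shift.

After assembling e^{tJ} and conjugating by P, we get:

e^{tA} =
  [-t*exp(-5*t) + exp(-5*t), t*exp(-5*t)]
  [-t*exp(-5*t), t*exp(-5*t) + exp(-5*t)]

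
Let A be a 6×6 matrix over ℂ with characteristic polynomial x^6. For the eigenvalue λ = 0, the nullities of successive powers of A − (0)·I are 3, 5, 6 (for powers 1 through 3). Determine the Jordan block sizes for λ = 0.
Block sizes for λ = 0: [3, 2, 1]

From the dimensions of kernels of powers, the number of Jordan blocks of size at least j is d_j − d_{j−1} where d_j = dim ker(N^j) (with d_0 = 0). Computing the differences gives [3, 2, 1].
The number of blocks of size exactly k is (#blocks of size ≥ k) − (#blocks of size ≥ k + 1), so the partition is: 1 block(s) of size 1, 1 block(s) of size 2, 1 block(s) of size 3.
In nonincreasing order the block sizes are [3, 2, 1].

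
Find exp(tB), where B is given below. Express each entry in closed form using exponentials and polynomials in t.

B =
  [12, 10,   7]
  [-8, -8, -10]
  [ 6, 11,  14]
e^{tB} =
  [-t^2*exp(6*t) + 6*t*exp(6*t) + exp(6*t), -3*t^2*exp(6*t)/2 + 10*t*exp(6*t), -t^2*exp(6*t) + 7*t*exp(6*t)]
  [2*t^2*exp(6*t) - 8*t*exp(6*t), 3*t^2*exp(6*t) - 14*t*exp(6*t) + exp(6*t), 2*t^2*exp(6*t) - 10*t*exp(6*t)]
  [-2*t^2*exp(6*t) + 6*t*exp(6*t), -3*t^2*exp(6*t) + 11*t*exp(6*t), -2*t^2*exp(6*t) + 8*t*exp(6*t) + exp(6*t)]

Strategy: write B = P · J · P⁻¹ where J is a Jordan canonical form, so e^{tB} = P · e^{tJ} · P⁻¹, and e^{tJ} can be computed block-by-block.

B has Jordan form
J =
  [6, 1, 0]
  [0, 6, 1]
  [0, 0, 6]
(up to reordering of blocks).

Per-block formulas:
  For a 3×3 Jordan block J_3(6): exp(t · J_3(6)) = e^(6t)·(I + t·N + (t^2/2)·N^2), where N is the 3×3 nilpotent shift.

After assembling e^{tJ} and conjugating by P, we get:

e^{tB} =
  [-t^2*exp(6*t) + 6*t*exp(6*t) + exp(6*t), -3*t^2*exp(6*t)/2 + 10*t*exp(6*t), -t^2*exp(6*t) + 7*t*exp(6*t)]
  [2*t^2*exp(6*t) - 8*t*exp(6*t), 3*t^2*exp(6*t) - 14*t*exp(6*t) + exp(6*t), 2*t^2*exp(6*t) - 10*t*exp(6*t)]
  [-2*t^2*exp(6*t) + 6*t*exp(6*t), -3*t^2*exp(6*t) + 11*t*exp(6*t), -2*t^2*exp(6*t) + 8*t*exp(6*t) + exp(6*t)]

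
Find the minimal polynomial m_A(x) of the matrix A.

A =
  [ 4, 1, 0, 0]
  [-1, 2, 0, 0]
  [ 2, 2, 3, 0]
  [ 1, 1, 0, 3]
x^2 - 6*x + 9

The characteristic polynomial is χ_A(x) = (x - 3)^4, so the eigenvalues are known. The minimal polynomial is
  m_A(x) = Π_λ (x − λ)^{k_λ}
where k_λ is the size of the *largest* Jordan block for λ (equivalently, the smallest k with (A − λI)^k v = 0 for every generalised eigenvector v of λ).

  λ = 3: largest Jordan block has size 2, contributing (x − 3)^2

So m_A(x) = (x - 3)^2 = x^2 - 6*x + 9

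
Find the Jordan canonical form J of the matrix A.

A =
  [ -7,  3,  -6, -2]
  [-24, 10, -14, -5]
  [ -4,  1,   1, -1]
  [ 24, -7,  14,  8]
J_3(3) ⊕ J_1(3)

The characteristic polynomial is
  det(x·I − A) = x^4 - 12*x^3 + 54*x^2 - 108*x + 81 = (x - 3)^4

Eigenvalues and multiplicities (the geometric multiplicity of λ is n − rank(A − λI), which equals the number of Jordan blocks for λ):
  λ = 3: algebraic multiplicity = 4, geometric multiplicity = 2

Determining the block sizes for each eigenvalue:
  λ = 3: with am = 4 and gm = 2, the partition is not yet determined (e.g. several partitions of 4 into 2 parts exist). Let N = A − (3)·I. Computing rank(N^1) = 2, rank(N^2) = 1, rank(N^3) = 0; the number of blocks of size ≥ j is rank(N^{j−1}) − rank(N^j), giving [2, 1, 1]. So we have 1 block(s) of size 3, 1 block(s) of size 1 → block sizes [3, 1]

Assembling the blocks gives a Jordan form
J =
  [3, 1, 0, 0]
  [0, 3, 1, 0]
  [0, 0, 3, 0]
  [0, 0, 0, 3]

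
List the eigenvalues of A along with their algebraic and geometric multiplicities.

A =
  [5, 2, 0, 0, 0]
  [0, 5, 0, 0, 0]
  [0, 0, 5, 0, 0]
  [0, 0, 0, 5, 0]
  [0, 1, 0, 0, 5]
λ = 5: alg = 5, geom = 4

Step 1 — factor the characteristic polynomial to read off the algebraic multiplicities:
  χ_A(x) = (x - 5)^5

Step 2 — compute geometric multiplicities via the rank-nullity identity g(λ) = n − rank(A − λI):
  rank(A − (5)·I) = 1, so dim ker(A − (5)·I) = n − 1 = 4

Summary:
  λ = 5: algebraic multiplicity = 5, geometric multiplicity = 4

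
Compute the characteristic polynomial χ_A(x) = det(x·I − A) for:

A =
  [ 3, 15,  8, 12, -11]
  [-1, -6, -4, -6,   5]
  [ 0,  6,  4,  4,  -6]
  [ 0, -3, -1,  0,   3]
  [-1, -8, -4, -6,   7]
x^5 - 8*x^4 + 25*x^3 - 38*x^2 + 28*x - 8

Expanding det(x·I − A) (e.g. by cofactor expansion or by noting that A is similar to its Jordan form J, which has the same characteristic polynomial as A) gives
  χ_A(x) = x^5 - 8*x^4 + 25*x^3 - 38*x^2 + 28*x - 8
which factors as (x - 2)^3*(x - 1)^2. The eigenvalues (with algebraic multiplicities) are λ = 1 with multiplicity 2, λ = 2 with multiplicity 3.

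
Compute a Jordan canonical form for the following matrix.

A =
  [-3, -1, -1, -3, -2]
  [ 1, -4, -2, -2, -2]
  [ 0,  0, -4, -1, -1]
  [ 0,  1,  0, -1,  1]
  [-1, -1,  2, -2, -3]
J_3(-3) ⊕ J_2(-3)

The characteristic polynomial is
  det(x·I − A) = x^5 + 15*x^4 + 90*x^3 + 270*x^2 + 405*x + 243 = (x + 3)^5

Eigenvalues and multiplicities (the geometric multiplicity of λ is n − rank(A − λI), which equals the number of Jordan blocks for λ):
  λ = -3: algebraic multiplicity = 5, geometric multiplicity = 2

Determining the block sizes for each eigenvalue:
  λ = -3: with am = 5 and gm = 2, the partition is not yet determined (e.g. several partitions of 5 into 2 parts exist). Let N = A − (-3)·I. Computing rank(N^1) = 3, rank(N^2) = 1, rank(N^3) = 0; the number of blocks of size ≥ j is rank(N^{j−1}) − rank(N^j), giving [2, 2, 1]. So we have 1 block(s) of size 3, 1 block(s) of size 2 → block sizes [3, 2]

Assembling the blocks gives a Jordan form
J =
  [-3,  1,  0,  0,  0]
  [ 0, -3,  1,  0,  0]
  [ 0,  0, -3,  0,  0]
  [ 0,  0,  0, -3,  1]
  [ 0,  0,  0,  0, -3]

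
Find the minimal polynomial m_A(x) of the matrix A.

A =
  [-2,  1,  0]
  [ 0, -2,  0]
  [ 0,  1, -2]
x^2 + 4*x + 4

The characteristic polynomial is χ_A(x) = (x + 2)^3, so the eigenvalues are known. The minimal polynomial is
  m_A(x) = Π_λ (x − λ)^{k_λ}
where k_λ is the size of the *largest* Jordan block for λ (equivalently, the smallest k with (A − λI)^k v = 0 for every generalised eigenvector v of λ).

  λ = -2: largest Jordan block has size 2, contributing (x + 2)^2

So m_A(x) = (x + 2)^2 = x^2 + 4*x + 4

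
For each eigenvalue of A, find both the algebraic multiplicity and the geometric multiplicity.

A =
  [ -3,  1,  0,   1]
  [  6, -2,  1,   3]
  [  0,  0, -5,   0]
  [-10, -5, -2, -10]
λ = -5: alg = 4, geom = 2

Step 1 — factor the characteristic polynomial to read off the algebraic multiplicities:
  χ_A(x) = (x + 5)^4

Step 2 — compute geometric multiplicities via the rank-nullity identity g(λ) = n − rank(A − λI):
  rank(A − (-5)·I) = 2, so dim ker(A − (-5)·I) = n − 2 = 2

Summary:
  λ = -5: algebraic multiplicity = 4, geometric multiplicity = 2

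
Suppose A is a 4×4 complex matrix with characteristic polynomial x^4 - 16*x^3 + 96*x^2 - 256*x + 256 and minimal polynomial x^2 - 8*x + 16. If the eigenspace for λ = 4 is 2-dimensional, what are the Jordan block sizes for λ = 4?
Block sizes for λ = 4: [2, 2]

Step 1 — from the characteristic polynomial, algebraic multiplicity of λ = 4 is 4. From dim ker(A − (4)·I) = 2, there are exactly 2 Jordan blocks for λ = 4.
Step 2 — from the minimal polynomial, the factor (x − 4)^2 tells us the largest block for λ = 4 has size 2.
Step 3 — with total size 4, 2 blocks, and largest block 2, the block sizes (in nonincreasing order) are [2, 2].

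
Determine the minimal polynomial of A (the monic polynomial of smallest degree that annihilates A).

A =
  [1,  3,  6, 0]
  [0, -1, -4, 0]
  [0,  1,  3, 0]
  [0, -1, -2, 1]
x^2 - 2*x + 1

The characteristic polynomial is χ_A(x) = (x - 1)^4, so the eigenvalues are known. The minimal polynomial is
  m_A(x) = Π_λ (x − λ)^{k_λ}
where k_λ is the size of the *largest* Jordan block for λ (equivalently, the smallest k with (A − λI)^k v = 0 for every generalised eigenvector v of λ).

  λ = 1: largest Jordan block has size 2, contributing (x − 1)^2

So m_A(x) = (x - 1)^2 = x^2 - 2*x + 1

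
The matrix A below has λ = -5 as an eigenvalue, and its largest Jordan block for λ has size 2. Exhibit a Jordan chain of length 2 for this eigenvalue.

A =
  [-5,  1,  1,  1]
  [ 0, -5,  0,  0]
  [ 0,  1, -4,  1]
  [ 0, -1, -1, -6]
A Jordan chain for λ = -5 of length 2:
v_1 = (1, 0, 1, -1)ᵀ
v_2 = (0, 1, 0, 0)ᵀ

Let N = A − (-5)·I. We want v_2 with N^2 v_2 = 0 but N^1 v_2 ≠ 0; then v_{j-1} := N · v_j for j = 2, …, 2.

Pick v_2 = (0, 1, 0, 0)ᵀ.
Then v_1 = N · v_2 = (1, 0, 1, -1)ᵀ.

Sanity check: (A − (-5)·I) v_1 = (0, 0, 0, 0)ᵀ = 0. ✓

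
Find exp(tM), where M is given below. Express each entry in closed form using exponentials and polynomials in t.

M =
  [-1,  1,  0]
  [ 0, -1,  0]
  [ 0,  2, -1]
e^{tM} =
  [exp(-t), t*exp(-t), 0]
  [0, exp(-t), 0]
  [0, 2*t*exp(-t), exp(-t)]

Strategy: write M = P · J · P⁻¹ where J is a Jordan canonical form, so e^{tM} = P · e^{tJ} · P⁻¹, and e^{tJ} can be computed block-by-block.

M has Jordan form
J =
  [-1,  1,  0]
  [ 0, -1,  0]
  [ 0,  0, -1]
(up to reordering of blocks).

Per-block formulas:
  For a 1×1 block at λ = -1: exp(t · [-1]) = [e^(-1t)].
  For a 2×2 Jordan block J_2(-1): exp(t · J_2(-1)) = e^(-1t)·(I + t·N), where N is the 2×2 nilpotent shift.

After assembling e^{tJ} and conjugating by P, we get:

e^{tM} =
  [exp(-t), t*exp(-t), 0]
  [0, exp(-t), 0]
  [0, 2*t*exp(-t), exp(-t)]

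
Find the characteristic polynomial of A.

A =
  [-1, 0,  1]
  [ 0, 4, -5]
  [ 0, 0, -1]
x^3 - 2*x^2 - 7*x - 4

Expanding det(x·I − A) (e.g. by cofactor expansion or by noting that A is similar to its Jordan form J, which has the same characteristic polynomial as A) gives
  χ_A(x) = x^3 - 2*x^2 - 7*x - 4
which factors as (x - 4)*(x + 1)^2. The eigenvalues (with algebraic multiplicities) are λ = -1 with multiplicity 2, λ = 4 with multiplicity 1.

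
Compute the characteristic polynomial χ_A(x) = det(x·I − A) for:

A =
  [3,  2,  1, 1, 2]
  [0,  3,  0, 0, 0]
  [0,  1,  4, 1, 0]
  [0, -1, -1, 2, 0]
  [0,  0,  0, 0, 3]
x^5 - 15*x^4 + 90*x^3 - 270*x^2 + 405*x - 243

Expanding det(x·I − A) (e.g. by cofactor expansion or by noting that A is similar to its Jordan form J, which has the same characteristic polynomial as A) gives
  χ_A(x) = x^5 - 15*x^4 + 90*x^3 - 270*x^2 + 405*x - 243
which factors as (x - 3)^5. The eigenvalues (with algebraic multiplicities) are λ = 3 with multiplicity 5.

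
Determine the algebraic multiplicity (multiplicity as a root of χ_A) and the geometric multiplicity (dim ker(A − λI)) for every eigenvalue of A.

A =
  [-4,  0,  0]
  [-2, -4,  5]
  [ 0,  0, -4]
λ = -4: alg = 3, geom = 2

Step 1 — factor the characteristic polynomial to read off the algebraic multiplicities:
  χ_A(x) = (x + 4)^3

Step 2 — compute geometric multiplicities via the rank-nullity identity g(λ) = n − rank(A − λI):
  rank(A − (-4)·I) = 1, so dim ker(A − (-4)·I) = n − 1 = 2

Summary:
  λ = -4: algebraic multiplicity = 3, geometric multiplicity = 2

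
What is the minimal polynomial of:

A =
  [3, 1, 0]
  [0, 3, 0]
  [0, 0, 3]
x^2 - 6*x + 9

The characteristic polynomial is χ_A(x) = (x - 3)^3, so the eigenvalues are known. The minimal polynomial is
  m_A(x) = Π_λ (x − λ)^{k_λ}
where k_λ is the size of the *largest* Jordan block for λ (equivalently, the smallest k with (A − λI)^k v = 0 for every generalised eigenvector v of λ).

  λ = 3: largest Jordan block has size 2, contributing (x − 3)^2

So m_A(x) = (x - 3)^2 = x^2 - 6*x + 9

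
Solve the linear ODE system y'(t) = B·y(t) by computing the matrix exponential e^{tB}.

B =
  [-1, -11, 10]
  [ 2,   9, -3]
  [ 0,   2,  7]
e^{tB} =
  [7*t^2*exp(5*t) - 6*t*exp(5*t) + exp(5*t), 21*t^2*exp(5*t) - 11*t*exp(5*t), -7*t^2*exp(5*t)/2 + 10*t*exp(5*t)]
  [-2*t^2*exp(5*t) + 2*t*exp(5*t), -6*t^2*exp(5*t) + 4*t*exp(5*t) + exp(5*t), t^2*exp(5*t) - 3*t*exp(5*t)]
  [2*t^2*exp(5*t), 6*t^2*exp(5*t) + 2*t*exp(5*t), -t^2*exp(5*t) + 2*t*exp(5*t) + exp(5*t)]

Strategy: write B = P · J · P⁻¹ where J is a Jordan canonical form, so e^{tB} = P · e^{tJ} · P⁻¹, and e^{tJ} can be computed block-by-block.

B has Jordan form
J =
  [5, 1, 0]
  [0, 5, 1]
  [0, 0, 5]
(up to reordering of blocks).

Per-block formulas:
  For a 3×3 Jordan block J_3(5): exp(t · J_3(5)) = e^(5t)·(I + t·N + (t^2/2)·N^2), where N is the 3×3 nilpotent shift.

After assembling e^{tJ} and conjugating by P, we get:

e^{tB} =
  [7*t^2*exp(5*t) - 6*t*exp(5*t) + exp(5*t), 21*t^2*exp(5*t) - 11*t*exp(5*t), -7*t^2*exp(5*t)/2 + 10*t*exp(5*t)]
  [-2*t^2*exp(5*t) + 2*t*exp(5*t), -6*t^2*exp(5*t) + 4*t*exp(5*t) + exp(5*t), t^2*exp(5*t) - 3*t*exp(5*t)]
  [2*t^2*exp(5*t), 6*t^2*exp(5*t) + 2*t*exp(5*t), -t^2*exp(5*t) + 2*t*exp(5*t) + exp(5*t)]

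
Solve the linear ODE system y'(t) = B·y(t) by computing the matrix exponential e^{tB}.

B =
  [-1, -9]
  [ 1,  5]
e^{tB} =
  [-3*t*exp(2*t) + exp(2*t), -9*t*exp(2*t)]
  [t*exp(2*t), 3*t*exp(2*t) + exp(2*t)]

Strategy: write B = P · J · P⁻¹ where J is a Jordan canonical form, so e^{tB} = P · e^{tJ} · P⁻¹, and e^{tJ} can be computed block-by-block.

B has Jordan form
J =
  [2, 1]
  [0, 2]
(up to reordering of blocks).

Per-block formulas:
  For a 2×2 Jordan block J_2(2): exp(t · J_2(2)) = e^(2t)·(I + t·N), where N is the 2×2 nilpotent shift.

After assembling e^{tJ} and conjugating by P, we get:

e^{tB} =
  [-3*t*exp(2*t) + exp(2*t), -9*t*exp(2*t)]
  [t*exp(2*t), 3*t*exp(2*t) + exp(2*t)]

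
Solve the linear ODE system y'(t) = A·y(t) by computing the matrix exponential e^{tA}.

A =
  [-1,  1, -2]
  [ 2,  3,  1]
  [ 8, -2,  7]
e^{tA} =
  [t^2*exp(3*t) - 4*t*exp(3*t) + exp(3*t), t*exp(3*t), t^2*exp(3*t)/2 - 2*t*exp(3*t)]
  [2*t*exp(3*t), exp(3*t), t*exp(3*t)]
  [-2*t^2*exp(3*t) + 8*t*exp(3*t), -2*t*exp(3*t), -t^2*exp(3*t) + 4*t*exp(3*t) + exp(3*t)]

Strategy: write A = P · J · P⁻¹ where J is a Jordan canonical form, so e^{tA} = P · e^{tJ} · P⁻¹, and e^{tJ} can be computed block-by-block.

A has Jordan form
J =
  [3, 1, 0]
  [0, 3, 1]
  [0, 0, 3]
(up to reordering of blocks).

Per-block formulas:
  For a 3×3 Jordan block J_3(3): exp(t · J_3(3)) = e^(3t)·(I + t·N + (t^2/2)·N^2), where N is the 3×3 nilpotent shift.

After assembling e^{tJ} and conjugating by P, we get:

e^{tA} =
  [t^2*exp(3*t) - 4*t*exp(3*t) + exp(3*t), t*exp(3*t), t^2*exp(3*t)/2 - 2*t*exp(3*t)]
  [2*t*exp(3*t), exp(3*t), t*exp(3*t)]
  [-2*t^2*exp(3*t) + 8*t*exp(3*t), -2*t*exp(3*t), -t^2*exp(3*t) + 4*t*exp(3*t) + exp(3*t)]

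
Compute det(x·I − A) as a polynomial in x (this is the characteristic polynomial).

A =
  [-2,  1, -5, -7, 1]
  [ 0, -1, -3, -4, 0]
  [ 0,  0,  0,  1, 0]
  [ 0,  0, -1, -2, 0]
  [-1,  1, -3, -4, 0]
x^5 + 5*x^4 + 10*x^3 + 10*x^2 + 5*x + 1

Expanding det(x·I − A) (e.g. by cofactor expansion or by noting that A is similar to its Jordan form J, which has the same characteristic polynomial as A) gives
  χ_A(x) = x^5 + 5*x^4 + 10*x^3 + 10*x^2 + 5*x + 1
which factors as (x + 1)^5. The eigenvalues (with algebraic multiplicities) are λ = -1 with multiplicity 5.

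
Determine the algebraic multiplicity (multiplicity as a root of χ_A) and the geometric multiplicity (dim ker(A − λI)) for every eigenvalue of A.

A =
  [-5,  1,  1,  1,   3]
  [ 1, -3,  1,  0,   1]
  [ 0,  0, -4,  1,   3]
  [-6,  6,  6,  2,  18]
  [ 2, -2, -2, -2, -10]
λ = -4: alg = 5, geom = 2

Step 1 — factor the characteristic polynomial to read off the algebraic multiplicities:
  χ_A(x) = (x + 4)^5

Step 2 — compute geometric multiplicities via the rank-nullity identity g(λ) = n − rank(A − λI):
  rank(A − (-4)·I) = 3, so dim ker(A − (-4)·I) = n − 3 = 2

Summary:
  λ = -4: algebraic multiplicity = 5, geometric multiplicity = 2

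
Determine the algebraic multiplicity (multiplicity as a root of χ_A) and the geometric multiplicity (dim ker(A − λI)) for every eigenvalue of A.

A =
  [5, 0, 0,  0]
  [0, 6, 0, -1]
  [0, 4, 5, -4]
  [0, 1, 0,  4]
λ = 5: alg = 4, geom = 3

Step 1 — factor the characteristic polynomial to read off the algebraic multiplicities:
  χ_A(x) = (x - 5)^4

Step 2 — compute geometric multiplicities via the rank-nullity identity g(λ) = n − rank(A − λI):
  rank(A − (5)·I) = 1, so dim ker(A − (5)·I) = n − 1 = 3

Summary:
  λ = 5: algebraic multiplicity = 4, geometric multiplicity = 3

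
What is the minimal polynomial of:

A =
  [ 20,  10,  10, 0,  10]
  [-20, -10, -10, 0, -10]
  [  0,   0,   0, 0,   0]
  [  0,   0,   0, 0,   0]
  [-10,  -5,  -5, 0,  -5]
x^2 - 5*x

The characteristic polynomial is χ_A(x) = x^4*(x - 5), so the eigenvalues are known. The minimal polynomial is
  m_A(x) = Π_λ (x − λ)^{k_λ}
where k_λ is the size of the *largest* Jordan block for λ (equivalently, the smallest k with (A − λI)^k v = 0 for every generalised eigenvector v of λ).

  λ = 0: largest Jordan block has size 1, contributing (x − 0)
  λ = 5: largest Jordan block has size 1, contributing (x − 5)

So m_A(x) = x*(x - 5) = x^2 - 5*x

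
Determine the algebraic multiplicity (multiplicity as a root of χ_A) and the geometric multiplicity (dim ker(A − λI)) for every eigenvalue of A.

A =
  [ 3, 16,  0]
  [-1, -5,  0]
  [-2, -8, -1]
λ = -1: alg = 3, geom = 2

Step 1 — factor the characteristic polynomial to read off the algebraic multiplicities:
  χ_A(x) = (x + 1)^3

Step 2 — compute geometric multiplicities via the rank-nullity identity g(λ) = n − rank(A − λI):
  rank(A − (-1)·I) = 1, so dim ker(A − (-1)·I) = n − 1 = 2

Summary:
  λ = -1: algebraic multiplicity = 3, geometric multiplicity = 2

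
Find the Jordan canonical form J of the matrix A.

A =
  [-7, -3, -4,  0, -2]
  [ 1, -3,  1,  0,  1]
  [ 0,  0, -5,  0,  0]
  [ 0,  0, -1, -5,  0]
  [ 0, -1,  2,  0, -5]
J_3(-5) ⊕ J_2(-5)

The characteristic polynomial is
  det(x·I − A) = x^5 + 25*x^4 + 250*x^3 + 1250*x^2 + 3125*x + 3125 = (x + 5)^5

Eigenvalues and multiplicities (the geometric multiplicity of λ is n − rank(A − λI), which equals the number of Jordan blocks for λ):
  λ = -5: algebraic multiplicity = 5, geometric multiplicity = 2

Determining the block sizes for each eigenvalue:
  λ = -5: with am = 5 and gm = 2, the partition is not yet determined (e.g. several partitions of 5 into 2 parts exist). Let N = A − (-5)·I. Computing rank(N^1) = 3, rank(N^2) = 1, rank(N^3) = 0; the number of blocks of size ≥ j is rank(N^{j−1}) − rank(N^j), giving [2, 2, 1]. So we have 1 block(s) of size 3, 1 block(s) of size 2 → block sizes [3, 2]

Assembling the blocks gives a Jordan form
J =
  [-5,  1,  0,  0,  0]
  [ 0, -5,  1,  0,  0]
  [ 0,  0, -5,  0,  0]
  [ 0,  0,  0, -5,  1]
  [ 0,  0,  0,  0, -5]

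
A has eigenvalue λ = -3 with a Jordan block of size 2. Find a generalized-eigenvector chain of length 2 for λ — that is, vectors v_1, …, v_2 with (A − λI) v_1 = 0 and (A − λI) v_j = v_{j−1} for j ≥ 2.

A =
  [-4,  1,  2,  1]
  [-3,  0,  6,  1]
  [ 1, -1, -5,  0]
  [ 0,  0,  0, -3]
A Jordan chain for λ = -3 of length 2:
v_1 = (-1, -3, 1, 0)ᵀ
v_2 = (1, 0, 0, 0)ᵀ

Let N = A − (-3)·I. We want v_2 with N^2 v_2 = 0 but N^1 v_2 ≠ 0; then v_{j-1} := N · v_j for j = 2, …, 2.

Pick v_2 = (1, 0, 0, 0)ᵀ.
Then v_1 = N · v_2 = (-1, -3, 1, 0)ᵀ.

Sanity check: (A − (-3)·I) v_1 = (0, 0, 0, 0)ᵀ = 0. ✓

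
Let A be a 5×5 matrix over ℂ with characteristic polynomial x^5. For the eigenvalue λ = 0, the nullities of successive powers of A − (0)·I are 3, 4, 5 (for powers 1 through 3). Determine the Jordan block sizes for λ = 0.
Block sizes for λ = 0: [3, 1, 1]

From the dimensions of kernels of powers, the number of Jordan blocks of size at least j is d_j − d_{j−1} where d_j = dim ker(N^j) (with d_0 = 0). Computing the differences gives [3, 1, 1].
The number of blocks of size exactly k is (#blocks of size ≥ k) − (#blocks of size ≥ k + 1), so the partition is: 2 block(s) of size 1, 1 block(s) of size 3.
In nonincreasing order the block sizes are [3, 1, 1].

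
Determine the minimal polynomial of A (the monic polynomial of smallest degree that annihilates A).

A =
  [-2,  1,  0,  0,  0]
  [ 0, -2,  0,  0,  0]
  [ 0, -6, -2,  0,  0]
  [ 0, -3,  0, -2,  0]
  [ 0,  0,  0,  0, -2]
x^2 + 4*x + 4

The characteristic polynomial is χ_A(x) = (x + 2)^5, so the eigenvalues are known. The minimal polynomial is
  m_A(x) = Π_λ (x − λ)^{k_λ}
where k_λ is the size of the *largest* Jordan block for λ (equivalently, the smallest k with (A − λI)^k v = 0 for every generalised eigenvector v of λ).

  λ = -2: largest Jordan block has size 2, contributing (x + 2)^2

So m_A(x) = (x + 2)^2 = x^2 + 4*x + 4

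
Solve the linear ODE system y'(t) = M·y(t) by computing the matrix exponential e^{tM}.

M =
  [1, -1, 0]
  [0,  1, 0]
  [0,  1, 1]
e^{tM} =
  [exp(t), -t*exp(t), 0]
  [0, exp(t), 0]
  [0, t*exp(t), exp(t)]

Strategy: write M = P · J · P⁻¹ where J is a Jordan canonical form, so e^{tM} = P · e^{tJ} · P⁻¹, and e^{tJ} can be computed block-by-block.

M has Jordan form
J =
  [1, 1, 0]
  [0, 1, 0]
  [0, 0, 1]
(up to reordering of blocks).

Per-block formulas:
  For a 1×1 block at λ = 1: exp(t · [1]) = [e^(1t)].
  For a 2×2 Jordan block J_2(1): exp(t · J_2(1)) = e^(1t)·(I + t·N), where N is the 2×2 nilpotent shift.

After assembling e^{tJ} and conjugating by P, we get:

e^{tM} =
  [exp(t), -t*exp(t), 0]
  [0, exp(t), 0]
  [0, t*exp(t), exp(t)]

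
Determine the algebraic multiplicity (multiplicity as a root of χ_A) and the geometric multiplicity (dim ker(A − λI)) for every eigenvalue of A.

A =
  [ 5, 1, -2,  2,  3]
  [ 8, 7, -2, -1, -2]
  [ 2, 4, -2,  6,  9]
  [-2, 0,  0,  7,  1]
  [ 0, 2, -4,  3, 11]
λ = 5: alg = 2, geom = 1; λ = 6: alg = 3, geom = 1

Step 1 — factor the characteristic polynomial to read off the algebraic multiplicities:
  χ_A(x) = (x - 6)^3*(x - 5)^2

Step 2 — compute geometric multiplicities via the rank-nullity identity g(λ) = n − rank(A − λI):
  rank(A − (5)·I) = 4, so dim ker(A − (5)·I) = n − 4 = 1
  rank(A − (6)·I) = 4, so dim ker(A − (6)·I) = n − 4 = 1

Summary:
  λ = 5: algebraic multiplicity = 2, geometric multiplicity = 1
  λ = 6: algebraic multiplicity = 3, geometric multiplicity = 1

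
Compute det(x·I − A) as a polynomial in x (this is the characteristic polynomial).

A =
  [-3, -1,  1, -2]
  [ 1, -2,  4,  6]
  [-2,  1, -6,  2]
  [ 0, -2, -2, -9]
x^4 + 20*x^3 + 150*x^2 + 500*x + 625

Expanding det(x·I − A) (e.g. by cofactor expansion or by noting that A is similar to its Jordan form J, which has the same characteristic polynomial as A) gives
  χ_A(x) = x^4 + 20*x^3 + 150*x^2 + 500*x + 625
which factors as (x + 5)^4. The eigenvalues (with algebraic multiplicities) are λ = -5 with multiplicity 4.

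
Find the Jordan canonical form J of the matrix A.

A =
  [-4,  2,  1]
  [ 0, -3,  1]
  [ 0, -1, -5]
J_3(-4)

The characteristic polynomial is
  det(x·I − A) = x^3 + 12*x^2 + 48*x + 64 = (x + 4)^3

Eigenvalues and multiplicities (the geometric multiplicity of λ is n − rank(A − λI), which equals the number of Jordan blocks for λ):
  λ = -4: algebraic multiplicity = 3, geometric multiplicity = 1

Determining the block sizes for each eigenvalue:
  λ = -4: one block (gm = 1), so the single block has size am = 3 → block sizes [3]

Assembling the blocks gives a Jordan form
J =
  [-4,  1,  0]
  [ 0, -4,  1]
  [ 0,  0, -4]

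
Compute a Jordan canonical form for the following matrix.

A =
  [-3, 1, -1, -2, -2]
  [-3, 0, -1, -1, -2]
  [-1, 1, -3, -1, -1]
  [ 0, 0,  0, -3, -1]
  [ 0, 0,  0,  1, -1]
J_3(-2) ⊕ J_2(-2)

The characteristic polynomial is
  det(x·I − A) = x^5 + 10*x^4 + 40*x^3 + 80*x^2 + 80*x + 32 = (x + 2)^5

Eigenvalues and multiplicities (the geometric multiplicity of λ is n − rank(A − λI), which equals the number of Jordan blocks for λ):
  λ = -2: algebraic multiplicity = 5, geometric multiplicity = 2

Determining the block sizes for each eigenvalue:
  λ = -2: with am = 5 and gm = 2, the partition is not yet determined (e.g. several partitions of 5 into 2 parts exist). Let N = A − (-2)·I. Computing rank(N^1) = 3, rank(N^2) = 1, rank(N^3) = 0; the number of blocks of size ≥ j is rank(N^{j−1}) − rank(N^j), giving [2, 2, 1]. So we have 1 block(s) of size 3, 1 block(s) of size 2 → block sizes [3, 2]

Assembling the blocks gives a Jordan form
J =
  [-2,  1,  0,  0,  0]
  [ 0, -2,  1,  0,  0]
  [ 0,  0, -2,  0,  0]
  [ 0,  0,  0, -2,  1]
  [ 0,  0,  0,  0, -2]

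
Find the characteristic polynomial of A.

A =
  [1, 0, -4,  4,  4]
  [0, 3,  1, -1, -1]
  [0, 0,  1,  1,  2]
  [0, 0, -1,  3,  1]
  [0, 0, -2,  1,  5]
x^5 - 13*x^4 + 66*x^3 - 162*x^2 + 189*x - 81

Expanding det(x·I − A) (e.g. by cofactor expansion or by noting that A is similar to its Jordan form J, which has the same characteristic polynomial as A) gives
  χ_A(x) = x^5 - 13*x^4 + 66*x^3 - 162*x^2 + 189*x - 81
which factors as (x - 3)^4*(x - 1). The eigenvalues (with algebraic multiplicities) are λ = 1 with multiplicity 1, λ = 3 with multiplicity 4.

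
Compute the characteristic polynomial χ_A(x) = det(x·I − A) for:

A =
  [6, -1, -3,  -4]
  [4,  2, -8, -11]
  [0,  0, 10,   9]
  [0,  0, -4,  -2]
x^4 - 16*x^3 + 96*x^2 - 256*x + 256

Expanding det(x·I − A) (e.g. by cofactor expansion or by noting that A is similar to its Jordan form J, which has the same characteristic polynomial as A) gives
  χ_A(x) = x^4 - 16*x^3 + 96*x^2 - 256*x + 256
which factors as (x - 4)^4. The eigenvalues (with algebraic multiplicities) are λ = 4 with multiplicity 4.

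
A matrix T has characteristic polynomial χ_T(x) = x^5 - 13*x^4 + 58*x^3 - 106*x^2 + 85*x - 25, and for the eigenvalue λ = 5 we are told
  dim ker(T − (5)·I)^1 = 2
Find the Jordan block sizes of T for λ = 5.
Block sizes for λ = 5: [1, 1]

From the dimensions of kernels of powers, the number of Jordan blocks of size at least j is d_j − d_{j−1} where d_j = dim ker(N^j) (with d_0 = 0). Computing the differences gives [2].
The number of blocks of size exactly k is (#blocks of size ≥ k) − (#blocks of size ≥ k + 1), so the partition is: 2 block(s) of size 1.
In nonincreasing order the block sizes are [1, 1].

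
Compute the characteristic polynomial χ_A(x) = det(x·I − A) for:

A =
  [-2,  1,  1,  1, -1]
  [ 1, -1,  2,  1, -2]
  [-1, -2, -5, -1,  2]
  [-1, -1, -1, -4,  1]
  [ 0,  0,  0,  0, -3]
x^5 + 15*x^4 + 90*x^3 + 270*x^2 + 405*x + 243

Expanding det(x·I − A) (e.g. by cofactor expansion or by noting that A is similar to its Jordan form J, which has the same characteristic polynomial as A) gives
  χ_A(x) = x^5 + 15*x^4 + 90*x^3 + 270*x^2 + 405*x + 243
which factors as (x + 3)^5. The eigenvalues (with algebraic multiplicities) are λ = -3 with multiplicity 5.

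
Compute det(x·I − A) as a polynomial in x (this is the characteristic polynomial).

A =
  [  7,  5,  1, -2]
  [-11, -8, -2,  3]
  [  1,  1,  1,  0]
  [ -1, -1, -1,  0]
x^4

Expanding det(x·I − A) (e.g. by cofactor expansion or by noting that A is similar to its Jordan form J, which has the same characteristic polynomial as A) gives
  χ_A(x) = x^4
which factors as x^4. The eigenvalues (with algebraic multiplicities) are λ = 0 with multiplicity 4.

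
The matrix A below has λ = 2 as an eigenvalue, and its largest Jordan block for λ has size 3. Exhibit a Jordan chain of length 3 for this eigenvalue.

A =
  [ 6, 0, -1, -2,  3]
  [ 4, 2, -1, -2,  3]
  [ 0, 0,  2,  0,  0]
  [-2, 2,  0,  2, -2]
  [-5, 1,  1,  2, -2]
A Jordan chain for λ = 2 of length 3:
v_1 = (5, 5, 0, 10, 0)ᵀ
v_2 = (4, 4, 0, -2, -5)ᵀ
v_3 = (1, 0, 0, 0, 0)ᵀ

Let N = A − (2)·I. We want v_3 with N^3 v_3 = 0 but N^2 v_3 ≠ 0; then v_{j-1} := N · v_j for j = 3, …, 2.

Pick v_3 = (1, 0, 0, 0, 0)ᵀ.
Then v_2 = N · v_3 = (4, 4, 0, -2, -5)ᵀ.
Then v_1 = N · v_2 = (5, 5, 0, 10, 0)ᵀ.

Sanity check: (A − (2)·I) v_1 = (0, 0, 0, 0, 0)ᵀ = 0. ✓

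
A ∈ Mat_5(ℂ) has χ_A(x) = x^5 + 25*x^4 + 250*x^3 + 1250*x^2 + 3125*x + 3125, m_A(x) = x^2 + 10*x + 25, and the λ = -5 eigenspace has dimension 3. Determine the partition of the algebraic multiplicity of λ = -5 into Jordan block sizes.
Block sizes for λ = -5: [2, 2, 1]

Step 1 — from the characteristic polynomial, algebraic multiplicity of λ = -5 is 5. From dim ker(A − (-5)·I) = 3, there are exactly 3 Jordan blocks for λ = -5.
Step 2 — from the minimal polynomial, the factor (x + 5)^2 tells us the largest block for λ = -5 has size 2.
Step 3 — with total size 5, 3 blocks, and largest block 2, the block sizes (in nonincreasing order) are [2, 2, 1].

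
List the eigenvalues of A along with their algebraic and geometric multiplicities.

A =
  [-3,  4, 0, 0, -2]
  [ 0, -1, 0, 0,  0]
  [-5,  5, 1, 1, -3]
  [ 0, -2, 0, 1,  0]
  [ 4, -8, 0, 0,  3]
λ = -1: alg = 2, geom = 2; λ = 1: alg = 3, geom = 2

Step 1 — factor the characteristic polynomial to read off the algebraic multiplicities:
  χ_A(x) = (x - 1)^3*(x + 1)^2

Step 2 — compute geometric multiplicities via the rank-nullity identity g(λ) = n − rank(A − λI):
  rank(A − (-1)·I) = 3, so dim ker(A − (-1)·I) = n − 3 = 2
  rank(A − (1)·I) = 3, so dim ker(A − (1)·I) = n − 3 = 2

Summary:
  λ = -1: algebraic multiplicity = 2, geometric multiplicity = 2
  λ = 1: algebraic multiplicity = 3, geometric multiplicity = 2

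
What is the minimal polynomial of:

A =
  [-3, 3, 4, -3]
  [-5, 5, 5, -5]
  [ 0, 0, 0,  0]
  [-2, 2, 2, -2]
x^3

The characteristic polynomial is χ_A(x) = x^4, so the eigenvalues are known. The minimal polynomial is
  m_A(x) = Π_λ (x − λ)^{k_λ}
where k_λ is the size of the *largest* Jordan block for λ (equivalently, the smallest k with (A − λI)^k v = 0 for every generalised eigenvector v of λ).

  λ = 0: largest Jordan block has size 3, contributing (x − 0)^3

So m_A(x) = x^3 = x^3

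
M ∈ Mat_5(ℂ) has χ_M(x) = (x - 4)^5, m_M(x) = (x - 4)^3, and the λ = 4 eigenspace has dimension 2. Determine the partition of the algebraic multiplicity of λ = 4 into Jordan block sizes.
Block sizes for λ = 4: [3, 2]

Step 1 — from the characteristic polynomial, algebraic multiplicity of λ = 4 is 5. From dim ker(M − (4)·I) = 2, there are exactly 2 Jordan blocks for λ = 4.
Step 2 — from the minimal polynomial, the factor (x − 4)^3 tells us the largest block for λ = 4 has size 3.
Step 3 — with total size 5, 2 blocks, and largest block 3, the block sizes (in nonincreasing order) are [3, 2].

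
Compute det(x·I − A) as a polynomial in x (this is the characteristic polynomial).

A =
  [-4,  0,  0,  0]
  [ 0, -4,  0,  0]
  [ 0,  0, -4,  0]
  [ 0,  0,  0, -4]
x^4 + 16*x^3 + 96*x^2 + 256*x + 256

Expanding det(x·I − A) (e.g. by cofactor expansion or by noting that A is similar to its Jordan form J, which has the same characteristic polynomial as A) gives
  χ_A(x) = x^4 + 16*x^3 + 96*x^2 + 256*x + 256
which factors as (x + 4)^4. The eigenvalues (with algebraic multiplicities) are λ = -4 with multiplicity 4.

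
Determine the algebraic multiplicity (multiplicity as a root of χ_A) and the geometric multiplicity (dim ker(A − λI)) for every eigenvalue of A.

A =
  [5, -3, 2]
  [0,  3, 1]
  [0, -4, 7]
λ = 5: alg = 3, geom = 1

Step 1 — factor the characteristic polynomial to read off the algebraic multiplicities:
  χ_A(x) = (x - 5)^3

Step 2 — compute geometric multiplicities via the rank-nullity identity g(λ) = n − rank(A − λI):
  rank(A − (5)·I) = 2, so dim ker(A − (5)·I) = n − 2 = 1

Summary:
  λ = 5: algebraic multiplicity = 3, geometric multiplicity = 1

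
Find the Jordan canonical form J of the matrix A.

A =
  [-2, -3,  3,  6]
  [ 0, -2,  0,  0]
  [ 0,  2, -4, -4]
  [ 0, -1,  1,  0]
J_2(-2) ⊕ J_1(-2) ⊕ J_1(-2)

The characteristic polynomial is
  det(x·I − A) = x^4 + 8*x^3 + 24*x^2 + 32*x + 16 = (x + 2)^4

Eigenvalues and multiplicities (the geometric multiplicity of λ is n − rank(A − λI), which equals the number of Jordan blocks for λ):
  λ = -2: algebraic multiplicity = 4, geometric multiplicity = 3

Determining the block sizes for each eigenvalue:
  λ = -2: 3 blocks summing to 4 forces exactly one block of size 2 and the rest size 1 → block sizes [2, 1, 1]

Assembling the blocks gives a Jordan form
J =
  [-2,  1,  0,  0]
  [ 0, -2,  0,  0]
  [ 0,  0, -2,  0]
  [ 0,  0,  0, -2]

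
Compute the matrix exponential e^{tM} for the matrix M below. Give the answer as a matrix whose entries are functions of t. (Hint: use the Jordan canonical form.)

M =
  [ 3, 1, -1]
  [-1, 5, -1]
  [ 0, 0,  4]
e^{tM} =
  [-t*exp(4*t) + exp(4*t), t*exp(4*t), -t*exp(4*t)]
  [-t*exp(4*t), t*exp(4*t) + exp(4*t), -t*exp(4*t)]
  [0, 0, exp(4*t)]

Strategy: write M = P · J · P⁻¹ where J is a Jordan canonical form, so e^{tM} = P · e^{tJ} · P⁻¹, and e^{tJ} can be computed block-by-block.

M has Jordan form
J =
  [4, 1, 0]
  [0, 4, 0]
  [0, 0, 4]
(up to reordering of blocks).

Per-block formulas:
  For a 1×1 block at λ = 4: exp(t · [4]) = [e^(4t)].
  For a 2×2 Jordan block J_2(4): exp(t · J_2(4)) = e^(4t)·(I + t·N), where N is the 2×2 nilpotent shift.

After assembling e^{tJ} and conjugating by P, we get:

e^{tM} =
  [-t*exp(4*t) + exp(4*t), t*exp(4*t), -t*exp(4*t)]
  [-t*exp(4*t), t*exp(4*t) + exp(4*t), -t*exp(4*t)]
  [0, 0, exp(4*t)]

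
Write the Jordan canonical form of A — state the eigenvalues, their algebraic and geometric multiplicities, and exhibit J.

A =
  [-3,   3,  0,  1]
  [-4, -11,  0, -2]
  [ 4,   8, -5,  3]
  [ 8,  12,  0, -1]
J_2(-5) ⊕ J_2(-5)

The characteristic polynomial is
  det(x·I − A) = x^4 + 20*x^3 + 150*x^2 + 500*x + 625 = (x + 5)^4

Eigenvalues and multiplicities (the geometric multiplicity of λ is n − rank(A − λI), which equals the number of Jordan blocks for λ):
  λ = -5: algebraic multiplicity = 4, geometric multiplicity = 2

Determining the block sizes for each eigenvalue:
  λ = -5: with am = 4 and gm = 2, the partition is not yet determined (e.g. several partitions of 4 into 2 parts exist). Let N = A − (-5)·I. Computing rank(N^1) = 2, rank(N^2) = 0; the number of blocks of size ≥ j is rank(N^{j−1}) − rank(N^j), giving [2, 2]. So we have 2 block(s) of size 2 → block sizes [2, 2]

Assembling the blocks gives a Jordan form
J =
  [-5,  1,  0,  0]
  [ 0, -5,  0,  0]
  [ 0,  0, -5,  1]
  [ 0,  0,  0, -5]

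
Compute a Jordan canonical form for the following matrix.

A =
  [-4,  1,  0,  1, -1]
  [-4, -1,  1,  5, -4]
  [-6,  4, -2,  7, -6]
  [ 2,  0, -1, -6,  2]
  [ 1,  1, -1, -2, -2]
J_3(-3) ⊕ J_1(-3) ⊕ J_1(-3)

The characteristic polynomial is
  det(x·I − A) = x^5 + 15*x^4 + 90*x^3 + 270*x^2 + 405*x + 243 = (x + 3)^5

Eigenvalues and multiplicities (the geometric multiplicity of λ is n − rank(A − λI), which equals the number of Jordan blocks for λ):
  λ = -3: algebraic multiplicity = 5, geometric multiplicity = 3

Determining the block sizes for each eigenvalue:
  λ = -3: with am = 5 and gm = 3, the partition is not yet determined (e.g. several partitions of 5 into 3 parts exist). Let N = A − (-3)·I. Computing rank(N^1) = 2, rank(N^2) = 1, rank(N^3) = 0; the number of blocks of size ≥ j is rank(N^{j−1}) − rank(N^j), giving [3, 1, 1]. So we have 1 block(s) of size 3, 2 block(s) of size 1 → block sizes [3, 1, 1]

Assembling the blocks gives a Jordan form
J =
  [-3,  1,  0,  0,  0]
  [ 0, -3,  1,  0,  0]
  [ 0,  0, -3,  0,  0]
  [ 0,  0,  0, -3,  0]
  [ 0,  0,  0,  0, -3]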